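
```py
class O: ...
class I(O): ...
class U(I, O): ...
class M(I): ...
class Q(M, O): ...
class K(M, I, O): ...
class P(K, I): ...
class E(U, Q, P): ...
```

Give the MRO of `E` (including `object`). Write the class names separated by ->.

E -> U -> Q -> P -> K -> M -> I -> O -> object

L[E] = E + merge(L[U], L[Q], L[P], [U Q P])
  take U:  [U I O object] + [Q M I O object] + [P K M I O object] + [U Q P]
  take Q:  [I O object] + [Q M I O object] + [P K M I O object] + [Q P]
  take P:  [I O object] + [M I O object] + [P K M I O object] + [P]
  take K:  [I O object] + [M I O object] + [K M I O object]
  take M:  [I O object] + [M I O object] + [M I O object]
  take I:  [I O object] + [I O object] + [I O object]
  take O:  [O object] + [O object] + [O object]
  take object:  [object] + [object] + [object]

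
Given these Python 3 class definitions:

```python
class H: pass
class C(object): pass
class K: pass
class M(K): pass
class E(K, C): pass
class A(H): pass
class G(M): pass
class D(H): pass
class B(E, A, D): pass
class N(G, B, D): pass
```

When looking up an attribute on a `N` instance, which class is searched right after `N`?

L[N] = N + merge(L[G], L[B], L[D], [G B D])
  take G:  [G M K object] + [B E K C A D H object] + [D H object] + [G B D]
  take M:  [M K object] + [B E K C A D H object] + [D H object] + [B D]
  take B:  [K object] + [B E K C A D H object] + [D H object] + [B D]
  take E:  [K object] + [E K C A D H object] + [D H object] + [D]
  take K:  [K object] + [K C A D H object] + [D H object] + [D]
  take C:  [object] + [C A D H object] + [D H object] + [D]
  take A:  [object] + [A D H object] + [D H object] + [D]
  take D:  [object] + [D H object] + [D H object] + [D]
  take H:  [object] + [H object] + [H object]
  take object:  [object] + [object] + [object]
MRO: N G M B E K C A D H object
N is at position 0; next is G.

G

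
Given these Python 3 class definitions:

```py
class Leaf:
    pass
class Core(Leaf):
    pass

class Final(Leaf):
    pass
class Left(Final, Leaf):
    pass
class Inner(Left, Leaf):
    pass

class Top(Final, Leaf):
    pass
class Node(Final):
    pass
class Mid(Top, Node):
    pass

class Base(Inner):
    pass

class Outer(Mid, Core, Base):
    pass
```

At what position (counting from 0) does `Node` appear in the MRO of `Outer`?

3

L[Outer] = Outer + merge(L[Mid], L[Core], L[Base], [Mid Core Base])
  take Mid:  [Mid Top Node Final Leaf object] + [Core Leaf object] + [Base Inner Left Final Leaf object] + [Mid Core Base]
  take Top:  [Top Node Final Leaf object] + [Core Leaf object] + [Base Inner Left Final Leaf object] + [Core Base]
  take Node:  [Node Final Leaf object] + [Core Leaf object] + [Base Inner Left Final Leaf object] + [Core Base]
  take Core:  [Final Leaf object] + [Core Leaf object] + [Base Inner Left Final Leaf object] + [Core Base]
  take Base:  [Final Leaf object] + [Leaf object] + [Base Inner Left Final Leaf object] + [Base]
  take Inner:  [Final Leaf object] + [Leaf object] + [Inner Left Final Leaf object]
  take Left:  [Final Leaf object] + [Leaf object] + [Left Final Leaf object]
  take Final:  [Final Leaf object] + [Leaf object] + [Final Leaf object]
  take Leaf:  [Leaf object] + [Leaf object] + [Leaf object]
  take object:  [object] + [object] + [object]
MRO: Outer Mid Top Node Core Base Inner Left Final Leaf object
Node sits at index 3.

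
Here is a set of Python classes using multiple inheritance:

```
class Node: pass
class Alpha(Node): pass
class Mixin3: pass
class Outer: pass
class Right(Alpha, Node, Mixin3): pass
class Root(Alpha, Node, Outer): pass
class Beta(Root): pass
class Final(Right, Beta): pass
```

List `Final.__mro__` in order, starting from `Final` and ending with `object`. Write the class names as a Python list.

[Final, Right, Beta, Root, Alpha, Node, Mixin3, Outer, object]

L[Final] = Final + merge(L[Right], L[Beta], [Right Beta])
  take Right:  [Right Alpha Node Mixin3 object] + [Beta Root Alpha Node Outer object] + [Right Beta]
  take Beta:  [Alpha Node Mixin3 object] + [Beta Root Alpha Node Outer object] + [Beta]
  take Root:  [Alpha Node Mixin3 object] + [Root Alpha Node Outer object]
  take Alpha:  [Alpha Node Mixin3 object] + [Alpha Node Outer object]
  take Node:  [Node Mixin3 object] + [Node Outer object]
  take Mixin3:  [Mixin3 object] + [Outer object]
  take Outer:  [object] + [Outer object]
  take object:  [object] + [object]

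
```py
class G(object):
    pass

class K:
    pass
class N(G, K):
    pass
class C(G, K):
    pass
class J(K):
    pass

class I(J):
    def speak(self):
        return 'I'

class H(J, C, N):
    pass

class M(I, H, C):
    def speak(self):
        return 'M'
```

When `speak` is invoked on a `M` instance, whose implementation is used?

L[M] = M + merge(L[I], L[H], L[C], [I H C])
  take I:  [I J K object] + [H J C N G K object] + [C G K object] + [I H C]
  take H:  [J K object] + [H J C N G K object] + [C G K object] + [H C]
  take J:  [J K object] + [J C N G K object] + [C G K object] + [C]
  take C:  [K object] + [C N G K object] + [C G K object] + [C]
  take N:  [K object] + [N G K object] + [G K object]
  take G:  [K object] + [G K object] + [G K object]
  take K:  [K object] + [K object] + [K object]
  take object:  [object] + [object] + [object]
MRO: M I H J C N G K object
speak is defined in: I, M. First along the MRO is M.

M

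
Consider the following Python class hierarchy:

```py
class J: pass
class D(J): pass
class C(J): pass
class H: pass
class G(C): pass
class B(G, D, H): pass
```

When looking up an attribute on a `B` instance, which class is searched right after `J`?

L[B] = B + merge(L[G], L[D], L[H], [G D H])
  take G:  [G C J object] + [D J object] + [H object] + [G D H]
  take C:  [C J object] + [D J object] + [H object] + [D H]
  take D:  [J object] + [D J object] + [H object] + [D H]
  take J:  [J object] + [J object] + [H object] + [H]
  take H:  [object] + [object] + [H object] + [H]
  take object:  [object] + [object] + [object]
MRO: B G C D J H object
J is at position 4; next is H.

H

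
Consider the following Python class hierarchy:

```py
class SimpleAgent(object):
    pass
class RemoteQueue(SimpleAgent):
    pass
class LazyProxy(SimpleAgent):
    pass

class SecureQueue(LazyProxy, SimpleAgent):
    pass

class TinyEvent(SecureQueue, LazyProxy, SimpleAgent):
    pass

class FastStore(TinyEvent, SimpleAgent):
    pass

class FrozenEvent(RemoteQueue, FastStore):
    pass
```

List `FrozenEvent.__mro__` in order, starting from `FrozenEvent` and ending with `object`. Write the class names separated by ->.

FrozenEvent -> RemoteQueue -> FastStore -> TinyEvent -> SecureQueue -> LazyProxy -> SimpleAgent -> object

L[FrozenEvent] = FrozenEvent + merge(L[RemoteQueue], L[FastStore], [RemoteQueue FastStore])
  take RemoteQueue:  [RemoteQueue SimpleAgent object] + [FastStore TinyEvent SecureQueue LazyProxy SimpleAgent object] + [RemoteQueue FastStore]
  take FastStore:  [SimpleAgent object] + [FastStore TinyEvent SecureQueue LazyProxy SimpleAgent object] + [FastStore]
  take TinyEvent:  [SimpleAgent object] + [TinyEvent SecureQueue LazyProxy SimpleAgent object]
  take SecureQueue:  [SimpleAgent object] + [SecureQueue LazyProxy SimpleAgent object]
  take LazyProxy:  [SimpleAgent object] + [LazyProxy SimpleAgent object]
  take SimpleAgent:  [SimpleAgent object] + [SimpleAgent object]
  take object:  [object] + [object]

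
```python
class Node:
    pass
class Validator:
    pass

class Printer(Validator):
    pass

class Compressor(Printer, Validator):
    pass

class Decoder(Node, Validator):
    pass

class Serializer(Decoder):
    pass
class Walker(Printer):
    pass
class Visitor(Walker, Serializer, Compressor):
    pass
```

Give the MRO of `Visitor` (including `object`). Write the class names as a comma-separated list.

Visitor, Walker, Serializer, Decoder, Node, Compressor, Printer, Validator, object

L[Visitor] = Visitor + merge(L[Walker], L[Serializer], L[Compressor], [Walker Serializer Compressor])
  take Walker:  [Walker Printer Validator object] + [Serializer Decoder Node Validator object] + [Compressor Printer Validator object] + [Walker Serializer Compressor]
  take Serializer:  [Printer Validator object] + [Serializer Decoder Node Validator object] + [Compressor Printer Validator object] + [Serializer Compressor]
  take Decoder:  [Printer Validator object] + [Decoder Node Validator object] + [Compressor Printer Validator object] + [Compressor]
  take Node:  [Printer Validator object] + [Node Validator object] + [Compressor Printer Validator object] + [Compressor]
  take Compressor:  [Printer Validator object] + [Validator object] + [Compressor Printer Validator object] + [Compressor]
  take Printer:  [Printer Validator object] + [Validator object] + [Printer Validator object]
  take Validator:  [Validator object] + [Validator object] + [Validator object]
  take object:  [object] + [object] + [object]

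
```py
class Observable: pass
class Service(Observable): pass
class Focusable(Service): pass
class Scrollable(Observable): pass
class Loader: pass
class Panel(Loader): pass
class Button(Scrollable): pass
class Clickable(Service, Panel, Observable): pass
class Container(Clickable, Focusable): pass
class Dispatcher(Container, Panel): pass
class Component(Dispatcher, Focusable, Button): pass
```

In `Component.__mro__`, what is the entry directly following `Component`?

L[Component] = Component + merge(L[Dispatcher], L[Focusable], L[Button], [Dispatcher Focusable Button])
  take Dispatcher:  [Dispatcher Container Clickable Focusable Service Panel Observable Loader object] + [Focusable Service Observable object] + [Button Scrollable Observable object] + [Dispatcher Focusable Button]
  take Container:  [Container Clickable Focusable Service Panel Observable Loader object] + [Focusable Service Observable object] + [Button Scrollable Observable object] + [Focusable Button]
  take Clickable:  [Clickable Focusable Service Panel Observable Loader object] + [Focusable Service Observable object] + [Button Scrollable Observable object] + [Focusable Button]
  take Focusable:  [Focusable Service Panel Observable Loader object] + [Focusable Service Observable object] + [Button Scrollable Observable object] + [Focusable Button]
  take Service:  [Service Panel Observable Loader object] + [Service Observable object] + [Button Scrollable Observable object] + [Button]
  take Panel:  [Panel Observable Loader object] + [Observable object] + [Button Scrollable Observable object] + [Button]
  take Button:  [Observable Loader object] + [Observable object] + [Button Scrollable Observable object] + [Button]
  take Scrollable:  [Observable Loader object] + [Observable object] + [Scrollable Observable object]
  take Observable:  [Observable Loader object] + [Observable object] + [Observable object]
  take Loader:  [Loader object] + [object] + [object]
  take object:  [object] + [object] + [object]
MRO: Component Dispatcher Container Clickable Focusable Service Panel Button Scrollable Observable Loader object
Component is at position 0; next is Dispatcher.

Dispatcher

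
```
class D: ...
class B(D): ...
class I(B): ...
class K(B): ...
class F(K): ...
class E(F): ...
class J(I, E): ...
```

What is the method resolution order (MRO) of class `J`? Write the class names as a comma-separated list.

J, I, E, F, K, B, D, object

L[J] = J + merge(L[I], L[E], [I E])
  take I:  [I B D object] + [E F K B D object] + [I E]
  take E:  [B D object] + [E F K B D object] + [E]
  take F:  [B D object] + [F K B D object]
  take K:  [B D object] + [K B D object]
  take B:  [B D object] + [B D object]
  take D:  [D object] + [D object]
  take object:  [object] + [object]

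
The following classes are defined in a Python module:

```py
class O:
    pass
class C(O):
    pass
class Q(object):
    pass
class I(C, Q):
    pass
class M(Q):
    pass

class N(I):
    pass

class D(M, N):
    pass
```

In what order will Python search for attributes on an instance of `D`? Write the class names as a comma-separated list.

L[D] = D + merge(L[M], L[N], [M N])
  take M:  [M Q object] + [N I C O Q object] + [M N]
  take N:  [Q object] + [N I C O Q object] + [N]
  take I:  [Q object] + [I C O Q object]
  take C:  [Q object] + [C O Q object]
  take O:  [Q object] + [O Q object]
  take Q:  [Q object] + [Q object]
  take object:  [object] + [object]

D, M, N, I, C, O, Q, object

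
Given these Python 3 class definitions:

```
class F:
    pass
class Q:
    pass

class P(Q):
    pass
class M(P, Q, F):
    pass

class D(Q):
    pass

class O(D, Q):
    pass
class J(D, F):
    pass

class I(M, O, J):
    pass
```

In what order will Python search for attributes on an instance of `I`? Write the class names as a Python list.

[I, M, P, O, J, D, Q, F, object]

L[I] = I + merge(L[M], L[O], L[J], [M O J])
  take M:  [M P Q F object] + [O D Q object] + [J D Q F object] + [M O J]
  take P:  [P Q F object] + [O D Q object] + [J D Q F object] + [O J]
  take O:  [Q F object] + [O D Q object] + [J D Q F object] + [O J]
  take J:  [Q F object] + [D Q object] + [J D Q F object] + [J]
  take D:  [Q F object] + [D Q object] + [D Q F object]
  take Q:  [Q F object] + [Q object] + [Q F object]
  take F:  [F object] + [object] + [F object]
  take object:  [object] + [object] + [object]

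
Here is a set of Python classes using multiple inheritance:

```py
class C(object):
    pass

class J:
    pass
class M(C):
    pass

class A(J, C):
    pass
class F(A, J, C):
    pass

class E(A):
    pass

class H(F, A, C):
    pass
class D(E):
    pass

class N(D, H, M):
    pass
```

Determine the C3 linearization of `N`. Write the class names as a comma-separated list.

L[N] = N + merge(L[D], L[H], L[M], [D H M])
  take D:  [D E A J C object] + [H F A J C object] + [M C object] + [D H M]
  take E:  [E A J C object] + [H F A J C object] + [M C object] + [H M]
  take H:  [A J C object] + [H F A J C object] + [M C object] + [H M]
  take F:  [A J C object] + [F A J C object] + [M C object] + [M]
  take A:  [A J C object] + [A J C object] + [M C object] + [M]
  take J:  [J C object] + [J C object] + [M C object] + [M]
  take M:  [C object] + [C object] + [M C object] + [M]
  take C:  [C object] + [C object] + [C object]
  take object:  [object] + [object] + [object]

N, D, E, H, F, A, J, M, C, object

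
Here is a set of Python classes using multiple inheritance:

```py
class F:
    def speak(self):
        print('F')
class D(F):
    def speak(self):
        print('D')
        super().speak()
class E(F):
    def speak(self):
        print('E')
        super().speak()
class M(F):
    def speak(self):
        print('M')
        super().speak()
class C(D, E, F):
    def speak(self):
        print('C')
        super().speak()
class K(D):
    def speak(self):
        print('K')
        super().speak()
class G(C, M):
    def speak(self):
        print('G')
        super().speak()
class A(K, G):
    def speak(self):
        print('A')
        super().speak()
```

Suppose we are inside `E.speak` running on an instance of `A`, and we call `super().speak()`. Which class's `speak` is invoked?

M

L[A] = A + merge(L[K], L[G], [K G])
  take K:  [K D F object] + [G C D E M F object] + [K G]
  take G:  [D F object] + [G C D E M F object] + [G]
  take C:  [D F object] + [C D E M F object]
  take D:  [D F object] + [D E M F object]
  take E:  [F object] + [E M F object]
  take M:  [F object] + [M F object]
  take F:  [F object] + [F object]
  take object:  [object] + [object]
MRO: A K G C D E M F object
super() in E.speak on a A instance goes to the class after E in A's MRO: M.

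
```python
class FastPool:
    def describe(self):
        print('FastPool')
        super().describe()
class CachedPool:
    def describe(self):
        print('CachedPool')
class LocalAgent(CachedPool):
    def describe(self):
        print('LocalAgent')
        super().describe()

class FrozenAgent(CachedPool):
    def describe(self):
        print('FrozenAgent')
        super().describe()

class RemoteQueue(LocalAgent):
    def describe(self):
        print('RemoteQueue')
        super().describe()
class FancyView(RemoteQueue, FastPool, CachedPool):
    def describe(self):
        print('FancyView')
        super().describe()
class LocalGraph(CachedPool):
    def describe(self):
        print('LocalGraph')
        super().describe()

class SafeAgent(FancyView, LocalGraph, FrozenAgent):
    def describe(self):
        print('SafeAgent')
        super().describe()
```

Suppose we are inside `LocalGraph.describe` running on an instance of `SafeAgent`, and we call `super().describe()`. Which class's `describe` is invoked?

FrozenAgent

L[SafeAgent] = SafeAgent + merge(L[FancyView], L[LocalGraph], L[FrozenAgent], [FancyView LocalGraph FrozenAgent])
  take FancyView:  [FancyView RemoteQueue LocalAgent FastPool CachedPool object] + [LocalGraph CachedPool object] + [FrozenAgent CachedPool object] + [FancyView LocalGraph FrozenAgent]
  take RemoteQueue:  [RemoteQueue LocalAgent FastPool CachedPool object] + [LocalGraph CachedPool object] + [FrozenAgent CachedPool object] + [LocalGraph FrozenAgent]
  take LocalAgent:  [LocalAgent FastPool CachedPool object] + [LocalGraph CachedPool object] + [FrozenAgent CachedPool object] + [LocalGraph FrozenAgent]
  take FastPool:  [FastPool CachedPool object] + [LocalGraph CachedPool object] + [FrozenAgent CachedPool object] + [LocalGraph FrozenAgent]
  take LocalGraph:  [CachedPool object] + [LocalGraph CachedPool object] + [FrozenAgent CachedPool object] + [LocalGraph FrozenAgent]
  take FrozenAgent:  [CachedPool object] + [CachedPool object] + [FrozenAgent CachedPool object] + [FrozenAgent]
  take CachedPool:  [CachedPool object] + [CachedPool object] + [CachedPool object]
  take object:  [object] + [object] + [object]
MRO: SafeAgent FancyView RemoteQueue LocalAgent FastPool LocalGraph FrozenAgent CachedPool object
super() in LocalGraph.describe on a SafeAgent instance goes to the class after LocalGraph in SafeAgent's MRO: FrozenAgent.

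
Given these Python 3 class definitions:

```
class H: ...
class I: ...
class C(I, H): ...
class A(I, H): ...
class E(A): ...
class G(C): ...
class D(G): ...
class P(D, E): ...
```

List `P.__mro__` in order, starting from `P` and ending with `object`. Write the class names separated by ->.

P -> D -> G -> C -> E -> A -> I -> H -> object

L[P] = P + merge(L[D], L[E], [D E])
  take D:  [D G C I H object] + [E A I H object] + [D E]
  take G:  [G C I H object] + [E A I H object] + [E]
  take C:  [C I H object] + [E A I H object] + [E]
  take E:  [I H object] + [E A I H object] + [E]
  take A:  [I H object] + [A I H object]
  take I:  [I H object] + [I H object]
  take H:  [H object] + [H object]
  take object:  [object] + [object]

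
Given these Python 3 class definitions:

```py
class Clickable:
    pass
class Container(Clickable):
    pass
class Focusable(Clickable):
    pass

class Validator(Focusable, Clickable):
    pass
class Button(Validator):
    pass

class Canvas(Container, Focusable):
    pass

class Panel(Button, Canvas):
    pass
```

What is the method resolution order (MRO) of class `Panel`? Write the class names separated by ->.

Panel -> Button -> Validator -> Canvas -> Container -> Focusable -> Clickable -> object

L[Panel] = Panel + merge(L[Button], L[Canvas], [Button Canvas])
  take Button:  [Button Validator Focusable Clickable object] + [Canvas Container Focusable Clickable object] + [Button Canvas]
  take Validator:  [Validator Focusable Clickable object] + [Canvas Container Focusable Clickable object] + [Canvas]
  take Canvas:  [Focusable Clickable object] + [Canvas Container Focusable Clickable object] + [Canvas]
  take Container:  [Focusable Clickable object] + [Container Focusable Clickable object]
  take Focusable:  [Focusable Clickable object] + [Focusable Clickable object]
  take Clickable:  [Clickable object] + [Clickable object]
  take object:  [object] + [object]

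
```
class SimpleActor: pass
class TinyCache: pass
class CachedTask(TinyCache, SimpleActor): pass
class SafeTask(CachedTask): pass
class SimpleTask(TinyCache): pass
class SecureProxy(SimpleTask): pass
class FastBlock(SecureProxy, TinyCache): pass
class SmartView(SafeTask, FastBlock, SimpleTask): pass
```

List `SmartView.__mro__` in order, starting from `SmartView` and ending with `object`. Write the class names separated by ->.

L[SmartView] = SmartView + merge(L[SafeTask], L[FastBlock], L[SimpleTask], [SafeTask FastBlock SimpleTask])
  take SafeTask:  [SafeTask CachedTask TinyCache SimpleActor object] + [FastBlock SecureProxy SimpleTask TinyCache object] + [SimpleTask TinyCache object] + [SafeTask FastBlock SimpleTask]
  take CachedTask:  [CachedTask TinyCache SimpleActor object] + [FastBlock SecureProxy SimpleTask TinyCache object] + [SimpleTask TinyCache object] + [FastBlock SimpleTask]
  take FastBlock:  [TinyCache SimpleActor object] + [FastBlock SecureProxy SimpleTask TinyCache object] + [SimpleTask TinyCache object] + [FastBlock SimpleTask]
  take SecureProxy:  [TinyCache SimpleActor object] + [SecureProxy SimpleTask TinyCache object] + [SimpleTask TinyCache object] + [SimpleTask]
  take SimpleTask:  [TinyCache SimpleActor object] + [SimpleTask TinyCache object] + [SimpleTask TinyCache object] + [SimpleTask]
  take TinyCache:  [TinyCache SimpleActor object] + [TinyCache object] + [TinyCache object]
  take SimpleActor:  [SimpleActor object] + [object] + [object]
  take object:  [object] + [object] + [object]

SmartView -> SafeTask -> CachedTask -> FastBlock -> SecureProxy -> SimpleTask -> TinyCache -> SimpleActor -> object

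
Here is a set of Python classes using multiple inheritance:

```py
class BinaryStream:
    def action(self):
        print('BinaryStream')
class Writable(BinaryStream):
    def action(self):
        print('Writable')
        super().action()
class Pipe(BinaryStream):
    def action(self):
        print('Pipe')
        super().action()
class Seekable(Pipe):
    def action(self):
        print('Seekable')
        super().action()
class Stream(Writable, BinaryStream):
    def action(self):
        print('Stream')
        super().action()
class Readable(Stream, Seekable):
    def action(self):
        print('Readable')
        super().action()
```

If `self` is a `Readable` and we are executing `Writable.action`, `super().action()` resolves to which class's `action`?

L[Readable] = Readable + merge(L[Stream], L[Seekable], [Stream Seekable])
  take Stream:  [Stream Writable BinaryStream object] + [Seekable Pipe BinaryStream object] + [Stream Seekable]
  take Writable:  [Writable BinaryStream object] + [Seekable Pipe BinaryStream object] + [Seekable]
  take Seekable:  [BinaryStream object] + [Seekable Pipe BinaryStream object] + [Seekable]
  take Pipe:  [BinaryStream object] + [Pipe BinaryStream object]
  take BinaryStream:  [BinaryStream object] + [BinaryStream object]
  take object:  [object] + [object]
MRO: Readable Stream Writable Seekable Pipe BinaryStream object
super() in Writable.action on a Readable instance goes to the class after Writable in Readable's MRO: Seekable.

Seekable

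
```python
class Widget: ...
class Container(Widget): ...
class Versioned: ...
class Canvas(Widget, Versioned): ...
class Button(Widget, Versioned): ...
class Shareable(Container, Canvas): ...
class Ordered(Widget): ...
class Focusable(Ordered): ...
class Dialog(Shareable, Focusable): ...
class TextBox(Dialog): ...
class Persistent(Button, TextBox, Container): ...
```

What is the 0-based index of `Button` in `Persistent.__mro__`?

L[Persistent] = Persistent + merge(L[Button], L[TextBox], L[Container], [Button TextBox Container])
  take Button:  [Button Widget Versioned object] + [TextBox Dialog Shareable Container Canvas Focusable Ordered Widget Versioned object] + [Container Widget object] + [Button TextBox Container]
  take TextBox:  [Widget Versioned object] + [TextBox Dialog Shareable Container Canvas Focusable Ordered Widget Versioned object] + [Container Widget object] + [TextBox Container]
  take Dialog:  [Widget Versioned object] + [Dialog Shareable Container Canvas Focusable Ordered Widget Versioned object] + [Container Widget object] + [Container]
  take Shareable:  [Widget Versioned object] + [Shareable Container Canvas Focusable Ordered Widget Versioned object] + [Container Widget object] + [Container]
  take Container:  [Widget Versioned object] + [Container Canvas Focusable Ordered Widget Versioned object] + [Container Widget object] + [Container]
  take Canvas:  [Widget Versioned object] + [Canvas Focusable Ordered Widget Versioned object] + [Widget object]
  take Focusable:  [Widget Versioned object] + [Focusable Ordered Widget Versioned object] + [Widget object]
  take Ordered:  [Widget Versioned object] + [Ordered Widget Versioned object] + [Widget object]
  take Widget:  [Widget Versioned object] + [Widget Versioned object] + [Widget object]
  take Versioned:  [Versioned object] + [Versioned object] + [object]
  take object:  [object] + [object] + [object]
MRO: Persistent Button TextBox Dialog Shareable Container Canvas Focusable Ordered Widget Versioned object
Button sits at index 1.

1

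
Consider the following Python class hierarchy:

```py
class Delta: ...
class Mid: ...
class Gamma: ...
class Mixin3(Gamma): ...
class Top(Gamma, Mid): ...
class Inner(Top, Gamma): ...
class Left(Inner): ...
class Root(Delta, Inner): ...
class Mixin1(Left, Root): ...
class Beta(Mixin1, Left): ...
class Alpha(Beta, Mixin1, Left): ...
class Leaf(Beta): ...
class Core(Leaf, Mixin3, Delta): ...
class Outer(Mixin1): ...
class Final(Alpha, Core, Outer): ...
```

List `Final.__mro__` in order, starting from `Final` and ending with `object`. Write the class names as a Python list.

L[Final] = Final + merge(L[Alpha], L[Core], L[Outer], [Alpha Core Outer])
  take Alpha:  [Alpha Beta Mixin1 Left Root Delta Inner Top Gamma Mid object] + [Core Leaf Beta Mixin1 Left Root Mixin3 Delta Inner Top Gamma Mid object] + [Outer Mixin1 Left Root Delta Inner Top Gamma Mid object] + [Alpha Core Outer]
  take Core:  [Beta Mixin1 Left Root Delta Inner Top Gamma Mid object] + [Core Leaf Beta Mixin1 Left Root Mixin3 Delta Inner Top Gamma Mid object] + [Outer Mixin1 Left Root Delta Inner Top Gamma Mid object] + [Core Outer]
  take Leaf:  [Beta Mixin1 Left Root Delta Inner Top Gamma Mid object] + [Leaf Beta Mixin1 Left Root Mixin3 Delta Inner Top Gamma Mid object] + [Outer Mixin1 Left Root Delta Inner Top Gamma Mid object] + [Outer]
  take Beta:  [Beta Mixin1 Left Root Delta Inner Top Gamma Mid object] + [Beta Mixin1 Left Root Mixin3 Delta Inner Top Gamma Mid object] + [Outer Mixin1 Left Root Delta Inner Top Gamma Mid object] + [Outer]
  take Outer:  [Mixin1 Left Root Delta Inner Top Gamma Mid object] + [Mixin1 Left Root Mixin3 Delta Inner Top Gamma Mid object] + [Outer Mixin1 Left Root Delta Inner Top Gamma Mid object] + [Outer]
  take Mixin1:  [Mixin1 Left Root Delta Inner Top Gamma Mid object] + [Mixin1 Left Root Mixin3 Delta Inner Top Gamma Mid object] + [Mixin1 Left Root Delta Inner Top Gamma Mid object]
  take Left:  [Left Root Delta Inner Top Gamma Mid object] + [Left Root Mixin3 Delta Inner Top Gamma Mid object] + [Left Root Delta Inner Top Gamma Mid object]
  take Root:  [Root Delta Inner Top Gamma Mid object] + [Root Mixin3 Delta Inner Top Gamma Mid object] + [Root Delta Inner Top Gamma Mid object]
  take Mixin3:  [Delta Inner Top Gamma Mid object] + [Mixin3 Delta Inner Top Gamma Mid object] + [Delta Inner Top Gamma Mid object]
  take Delta:  [Delta Inner Top Gamma Mid object] + [Delta Inner Top Gamma Mid object] + [Delta Inner Top Gamma Mid object]
  take Inner:  [Inner Top Gamma Mid object] + [Inner Top Gamma Mid object] + [Inner Top Gamma Mid object]
  take Top:  [Top Gamma Mid object] + [Top Gamma Mid object] + [Top Gamma Mid object]
  take Gamma:  [Gamma Mid object] + [Gamma Mid object] + [Gamma Mid object]
  take Mid:  [Mid object] + [Mid object] + [Mid object]
  take object:  [object] + [object] + [object]

[Final, Alpha, Core, Leaf, Beta, Outer, Mixin1, Left, Root, Mixin3, Delta, Inner, Top, Gamma, Mid, object]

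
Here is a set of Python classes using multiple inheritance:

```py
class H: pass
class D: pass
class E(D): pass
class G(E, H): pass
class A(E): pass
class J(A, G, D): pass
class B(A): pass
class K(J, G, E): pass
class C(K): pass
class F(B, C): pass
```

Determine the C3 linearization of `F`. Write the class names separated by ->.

F -> B -> C -> K -> J -> A -> G -> E -> D -> H -> object

L[F] = F + merge(L[B], L[C], [B C])
  take B:  [B A E D object] + [C K J A G E D H object] + [B C]
  take C:  [A E D object] + [C K J A G E D H object] + [C]
  take K:  [A E D object] + [K J A G E D H object]
  take J:  [A E D object] + [J A G E D H object]
  take A:  [A E D object] + [A G E D H object]
  take G:  [E D object] + [G E D H object]
  take E:  [E D object] + [E D H object]
  take D:  [D object] + [D H object]
  take H:  [object] + [H object]
  take object:  [object] + [object]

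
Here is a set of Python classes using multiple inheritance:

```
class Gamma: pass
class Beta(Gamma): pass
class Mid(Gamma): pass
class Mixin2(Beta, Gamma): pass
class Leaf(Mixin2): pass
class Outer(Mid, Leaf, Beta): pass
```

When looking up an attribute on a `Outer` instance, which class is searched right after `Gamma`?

object

L[Outer] = Outer + merge(L[Mid], L[Leaf], L[Beta], [Mid Leaf Beta])
  take Mid:  [Mid Gamma object] + [Leaf Mixin2 Beta Gamma object] + [Beta Gamma object] + [Mid Leaf Beta]
  take Leaf:  [Gamma object] + [Leaf Mixin2 Beta Gamma object] + [Beta Gamma object] + [Leaf Beta]
  take Mixin2:  [Gamma object] + [Mixin2 Beta Gamma object] + [Beta Gamma object] + [Beta]
  take Beta:  [Gamma object] + [Beta Gamma object] + [Beta Gamma object] + [Beta]
  take Gamma:  [Gamma object] + [Gamma object] + [Gamma object]
  take object:  [object] + [object] + [object]
MRO: Outer Mid Leaf Mixin2 Beta Gamma object
Gamma is at position 5; next is object.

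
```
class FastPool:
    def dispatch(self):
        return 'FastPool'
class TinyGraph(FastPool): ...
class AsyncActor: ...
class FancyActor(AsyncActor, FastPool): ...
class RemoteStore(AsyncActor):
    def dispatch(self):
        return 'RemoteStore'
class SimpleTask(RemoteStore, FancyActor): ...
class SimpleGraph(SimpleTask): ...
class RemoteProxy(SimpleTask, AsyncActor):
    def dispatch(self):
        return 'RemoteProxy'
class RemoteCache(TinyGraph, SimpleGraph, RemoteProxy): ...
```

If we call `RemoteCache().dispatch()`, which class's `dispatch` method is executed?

RemoteProxy

L[RemoteCache] = RemoteCache + merge(L[TinyGraph], L[SimpleGraph], L[RemoteProxy], [TinyGraph SimpleGraph RemoteProxy])
  take TinyGraph:  [TinyGraph FastPool object] + [SimpleGraph SimpleTask RemoteStore FancyActor AsyncActor FastPool object] + [RemoteProxy SimpleTask RemoteStore FancyActor AsyncActor FastPool object] + [TinyGraph SimpleGraph RemoteProxy]
  take SimpleGraph:  [FastPool object] + [SimpleGraph SimpleTask RemoteStore FancyActor AsyncActor FastPool object] + [RemoteProxy SimpleTask RemoteStore FancyActor AsyncActor FastPool object] + [SimpleGraph RemoteProxy]
  take RemoteProxy:  [FastPool object] + [SimpleTask RemoteStore FancyActor AsyncActor FastPool object] + [RemoteProxy SimpleTask RemoteStore FancyActor AsyncActor FastPool object] + [RemoteProxy]
  take SimpleTask:  [FastPool object] + [SimpleTask RemoteStore FancyActor AsyncActor FastPool object] + [SimpleTask RemoteStore FancyActor AsyncActor FastPool object]
  take RemoteStore:  [FastPool object] + [RemoteStore FancyActor AsyncActor FastPool object] + [RemoteStore FancyActor AsyncActor FastPool object]
  take FancyActor:  [FastPool object] + [FancyActor AsyncActor FastPool object] + [FancyActor AsyncActor FastPool object]
  take AsyncActor:  [FastPool object] + [AsyncActor FastPool object] + [AsyncActor FastPool object]
  take FastPool:  [FastPool object] + [FastPool object] + [FastPool object]
  take object:  [object] + [object] + [object]
MRO: RemoteCache TinyGraph SimpleGraph RemoteProxy SimpleTask RemoteStore FancyActor AsyncActor FastPool object
dispatch is defined in: FastPool, RemoteProxy, RemoteStore. First along the MRO is RemoteProxy.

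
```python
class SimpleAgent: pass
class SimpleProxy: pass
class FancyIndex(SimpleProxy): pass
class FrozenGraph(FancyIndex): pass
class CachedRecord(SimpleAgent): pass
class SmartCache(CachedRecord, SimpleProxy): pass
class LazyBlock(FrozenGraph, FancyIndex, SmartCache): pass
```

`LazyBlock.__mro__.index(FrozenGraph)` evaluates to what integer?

1

L[LazyBlock] = LazyBlock + merge(L[FrozenGraph], L[FancyIndex], L[SmartCache], [FrozenGraph FancyIndex SmartCache])
  take FrozenGraph:  [FrozenGraph FancyIndex SimpleProxy object] + [FancyIndex SimpleProxy object] + [SmartCache CachedRecord SimpleAgent SimpleProxy object] + [FrozenGraph FancyIndex SmartCache]
  take FancyIndex:  [FancyIndex SimpleProxy object] + [FancyIndex SimpleProxy object] + [SmartCache CachedRecord SimpleAgent SimpleProxy object] + [FancyIndex SmartCache]
  take SmartCache:  [SimpleProxy object] + [SimpleProxy object] + [SmartCache CachedRecord SimpleAgent SimpleProxy object] + [SmartCache]
  take CachedRecord:  [SimpleProxy object] + [SimpleProxy object] + [CachedRecord SimpleAgent SimpleProxy object]
  take SimpleAgent:  [SimpleProxy object] + [SimpleProxy object] + [SimpleAgent SimpleProxy object]
  take SimpleProxy:  [SimpleProxy object] + [SimpleProxy object] + [SimpleProxy object]
  take object:  [object] + [object] + [object]
MRO: LazyBlock FrozenGraph FancyIndex SmartCache CachedRecord SimpleAgent SimpleProxy object
FrozenGraph sits at index 1.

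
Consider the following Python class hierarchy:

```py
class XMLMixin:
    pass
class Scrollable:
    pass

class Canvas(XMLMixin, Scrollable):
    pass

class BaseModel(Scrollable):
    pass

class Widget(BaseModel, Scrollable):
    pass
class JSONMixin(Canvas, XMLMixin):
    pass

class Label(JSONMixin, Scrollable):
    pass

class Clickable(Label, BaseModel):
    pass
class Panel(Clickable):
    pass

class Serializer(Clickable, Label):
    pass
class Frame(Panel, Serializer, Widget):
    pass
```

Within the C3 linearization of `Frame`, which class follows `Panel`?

Serializer

L[Frame] = Frame + merge(L[Panel], L[Serializer], L[Widget], [Panel Serializer Widget])
  take Panel:  [Panel Clickable Label JSONMixin Canvas XMLMixin BaseModel Scrollable object] + [Serializer Clickable Label JSONMixin Canvas XMLMixin BaseModel Scrollable object] + [Widget BaseModel Scrollable object] + [Panel Serializer Widget]
  take Serializer:  [Clickable Label JSONMixin Canvas XMLMixin BaseModel Scrollable object] + [Serializer Clickable Label JSONMixin Canvas XMLMixin BaseModel Scrollable object] + [Widget BaseModel Scrollable object] + [Serializer Widget]
  take Clickable:  [Clickable Label JSONMixin Canvas XMLMixin BaseModel Scrollable object] + [Clickable Label JSONMixin Canvas XMLMixin BaseModel Scrollable object] + [Widget BaseModel Scrollable object] + [Widget]
  take Label:  [Label JSONMixin Canvas XMLMixin BaseModel Scrollable object] + [Label JSONMixin Canvas XMLMixin BaseModel Scrollable object] + [Widget BaseModel Scrollable object] + [Widget]
  take JSONMixin:  [JSONMixin Canvas XMLMixin BaseModel Scrollable object] + [JSONMixin Canvas XMLMixin BaseModel Scrollable object] + [Widget BaseModel Scrollable object] + [Widget]
  take Canvas:  [Canvas XMLMixin BaseModel Scrollable object] + [Canvas XMLMixin BaseModel Scrollable object] + [Widget BaseModel Scrollable object] + [Widget]
  take XMLMixin:  [XMLMixin BaseModel Scrollable object] + [XMLMixin BaseModel Scrollable object] + [Widget BaseModel Scrollable object] + [Widget]
  take Widget:  [BaseModel Scrollable object] + [BaseModel Scrollable object] + [Widget BaseModel Scrollable object] + [Widget]
  take BaseModel:  [BaseModel Scrollable object] + [BaseModel Scrollable object] + [BaseModel Scrollable object]
  take Scrollable:  [Scrollable object] + [Scrollable object] + [Scrollable object]
  take object:  [object] + [object] + [object]
MRO: Frame Panel Serializer Clickable Label JSONMixin Canvas XMLMixin Widget BaseModel Scrollable object
Panel is at position 1; next is Serializer.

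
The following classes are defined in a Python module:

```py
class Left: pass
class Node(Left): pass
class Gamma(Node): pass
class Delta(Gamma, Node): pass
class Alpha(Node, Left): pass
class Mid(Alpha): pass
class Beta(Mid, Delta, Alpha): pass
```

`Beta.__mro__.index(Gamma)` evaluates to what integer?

L[Beta] = Beta + merge(L[Mid], L[Delta], L[Alpha], [Mid Delta Alpha])
  take Mid:  [Mid Alpha Node Left object] + [Delta Gamma Node Left object] + [Alpha Node Left object] + [Mid Delta Alpha]
  take Delta:  [Alpha Node Left object] + [Delta Gamma Node Left object] + [Alpha Node Left object] + [Delta Alpha]
  take Alpha:  [Alpha Node Left object] + [Gamma Node Left object] + [Alpha Node Left object] + [Alpha]
  take Gamma:  [Node Left object] + [Gamma Node Left object] + [Node Left object]
  take Node:  [Node Left object] + [Node Left object] + [Node Left object]
  take Left:  [Left object] + [Left object] + [Left object]
  take object:  [object] + [object] + [object]
MRO: Beta Mid Delta Alpha Gamma Node Left object
Gamma sits at index 4.

4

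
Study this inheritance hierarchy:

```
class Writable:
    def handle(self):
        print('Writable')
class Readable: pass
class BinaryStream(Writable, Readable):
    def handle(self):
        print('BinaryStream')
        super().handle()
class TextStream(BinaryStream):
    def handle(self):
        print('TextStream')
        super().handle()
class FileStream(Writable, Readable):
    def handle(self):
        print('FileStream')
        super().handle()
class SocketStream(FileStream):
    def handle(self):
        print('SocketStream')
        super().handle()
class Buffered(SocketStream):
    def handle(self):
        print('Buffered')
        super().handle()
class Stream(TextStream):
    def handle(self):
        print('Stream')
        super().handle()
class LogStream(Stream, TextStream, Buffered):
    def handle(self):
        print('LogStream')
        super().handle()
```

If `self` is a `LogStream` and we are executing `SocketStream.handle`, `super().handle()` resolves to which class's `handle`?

L[LogStream] = LogStream + merge(L[Stream], L[TextStream], L[Buffered], [Stream TextStream Buffered])
  take Stream:  [Stream TextStream BinaryStream Writable Readable object] + [TextStream BinaryStream Writable Readable object] + [Buffered SocketStream FileStream Writable Readable object] + [Stream TextStream Buffered]
  take TextStream:  [TextStream BinaryStream Writable Readable object] + [TextStream BinaryStream Writable Readable object] + [Buffered SocketStream FileStream Writable Readable object] + [TextStream Buffered]
  take BinaryStream:  [BinaryStream Writable Readable object] + [BinaryStream Writable Readable object] + [Buffered SocketStream FileStream Writable Readable object] + [Buffered]
  take Buffered:  [Writable Readable object] + [Writable Readable object] + [Buffered SocketStream FileStream Writable Readable object] + [Buffered]
  take SocketStream:  [Writable Readable object] + [Writable Readable object] + [SocketStream FileStream Writable Readable object]
  take FileStream:  [Writable Readable object] + [Writable Readable object] + [FileStream Writable Readable object]
  take Writable:  [Writable Readable object] + [Writable Readable object] + [Writable Readable object]
  take Readable:  [Readable object] + [Readable object] + [Readable object]
  take object:  [object] + [object] + [object]
MRO: LogStream Stream TextStream BinaryStream Buffered SocketStream FileStream Writable Readable object
super() in SocketStream.handle on a LogStream instance goes to the class after SocketStream in LogStream's MRO: FileStream.

FileStream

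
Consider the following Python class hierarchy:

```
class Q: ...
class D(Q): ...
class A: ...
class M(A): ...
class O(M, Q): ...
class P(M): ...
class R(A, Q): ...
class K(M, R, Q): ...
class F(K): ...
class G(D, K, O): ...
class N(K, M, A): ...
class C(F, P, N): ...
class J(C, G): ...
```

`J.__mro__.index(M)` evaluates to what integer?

9

L[J] = J + merge(L[C], L[G], [C G])
  take C:  [C F P N K M R A Q object] + [G D K O M R A Q object] + [C G]
  take F:  [F P N K M R A Q object] + [G D K O M R A Q object] + [G]
  take P:  [P N K M R A Q object] + [G D K O M R A Q object] + [G]
  take N:  [N K M R A Q object] + [G D K O M R A Q object] + [G]
  take G:  [K M R A Q object] + [G D K O M R A Q object] + [G]
  take D:  [K M R A Q object] + [D K O M R A Q object]
  take K:  [K M R A Q object] + [K O M R A Q object]
  take O:  [M R A Q object] + [O M R A Q object]
  take M:  [M R A Q object] + [M R A Q object]
  take R:  [R A Q object] + [R A Q object]
  take A:  [A Q object] + [A Q object]
  take Q:  [Q object] + [Q object]
  take object:  [object] + [object]
MRO: J C F P N G D K O M R A Q object
M sits at index 9.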